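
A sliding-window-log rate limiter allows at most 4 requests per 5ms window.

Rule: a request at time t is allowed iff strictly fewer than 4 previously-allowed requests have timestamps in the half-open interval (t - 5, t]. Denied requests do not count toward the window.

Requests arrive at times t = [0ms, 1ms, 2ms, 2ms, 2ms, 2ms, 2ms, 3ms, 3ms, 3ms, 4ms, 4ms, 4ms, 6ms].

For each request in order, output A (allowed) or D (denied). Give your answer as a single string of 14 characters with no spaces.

Answer: AAAADDDDDDDDDA

Derivation:
Tracking allowed requests in the window:
  req#1 t=0ms: ALLOW
  req#2 t=1ms: ALLOW
  req#3 t=2ms: ALLOW
  req#4 t=2ms: ALLOW
  req#5 t=2ms: DENY
  req#6 t=2ms: DENY
  req#7 t=2ms: DENY
  req#8 t=3ms: DENY
  req#9 t=3ms: DENY
  req#10 t=3ms: DENY
  req#11 t=4ms: DENY
  req#12 t=4ms: DENY
  req#13 t=4ms: DENY
  req#14 t=6ms: ALLOW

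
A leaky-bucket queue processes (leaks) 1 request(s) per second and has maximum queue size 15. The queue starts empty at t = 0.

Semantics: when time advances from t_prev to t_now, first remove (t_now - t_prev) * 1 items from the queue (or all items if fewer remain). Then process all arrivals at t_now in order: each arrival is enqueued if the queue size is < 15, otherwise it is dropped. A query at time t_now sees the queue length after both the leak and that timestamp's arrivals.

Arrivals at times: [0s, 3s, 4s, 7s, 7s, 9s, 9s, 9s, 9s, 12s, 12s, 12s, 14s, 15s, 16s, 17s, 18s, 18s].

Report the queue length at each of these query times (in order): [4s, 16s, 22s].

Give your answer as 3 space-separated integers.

Answer: 1 3 0

Derivation:
Queue lengths at query times:
  query t=4s: backlog = 1
  query t=16s: backlog = 3
  query t=22s: backlog = 0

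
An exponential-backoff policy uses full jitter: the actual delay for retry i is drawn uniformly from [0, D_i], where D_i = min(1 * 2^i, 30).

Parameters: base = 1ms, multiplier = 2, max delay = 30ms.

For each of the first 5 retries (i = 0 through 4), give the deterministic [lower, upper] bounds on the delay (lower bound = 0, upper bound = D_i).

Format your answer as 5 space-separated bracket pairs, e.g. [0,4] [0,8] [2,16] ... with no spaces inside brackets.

Computing bounds per retry:
  i=0: D_i=min(1*2^0,30)=1, bounds=[0,1]
  i=1: D_i=min(1*2^1,30)=2, bounds=[0,2]
  i=2: D_i=min(1*2^2,30)=4, bounds=[0,4]
  i=3: D_i=min(1*2^3,30)=8, bounds=[0,8]
  i=4: D_i=min(1*2^4,30)=16, bounds=[0,16]

Answer: [0,1] [0,2] [0,4] [0,8] [0,16]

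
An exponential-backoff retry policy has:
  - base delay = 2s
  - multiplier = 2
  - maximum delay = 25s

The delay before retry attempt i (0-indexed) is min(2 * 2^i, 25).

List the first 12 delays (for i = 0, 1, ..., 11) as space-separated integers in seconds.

Answer: 2 4 8 16 25 25 25 25 25 25 25 25

Derivation:
Computing each delay:
  i=0: min(2*2^0, 25) = 2
  i=1: min(2*2^1, 25) = 4
  i=2: min(2*2^2, 25) = 8
  i=3: min(2*2^3, 25) = 16
  i=4: min(2*2^4, 25) = 25
  i=5: min(2*2^5, 25) = 25
  i=6: min(2*2^6, 25) = 25
  i=7: min(2*2^7, 25) = 25
  i=8: min(2*2^8, 25) = 25
  i=9: min(2*2^9, 25) = 25
  i=10: min(2*2^10, 25) = 25
  i=11: min(2*2^11, 25) = 25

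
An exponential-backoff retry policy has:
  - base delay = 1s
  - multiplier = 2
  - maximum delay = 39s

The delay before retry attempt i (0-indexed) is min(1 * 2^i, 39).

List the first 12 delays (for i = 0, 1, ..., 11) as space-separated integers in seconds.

Answer: 1 2 4 8 16 32 39 39 39 39 39 39

Derivation:
Computing each delay:
  i=0: min(1*2^0, 39) = 1
  i=1: min(1*2^1, 39) = 2
  i=2: min(1*2^2, 39) = 4
  i=3: min(1*2^3, 39) = 8
  i=4: min(1*2^4, 39) = 16
  i=5: min(1*2^5, 39) = 32
  i=6: min(1*2^6, 39) = 39
  i=7: min(1*2^7, 39) = 39
  i=8: min(1*2^8, 39) = 39
  i=9: min(1*2^9, 39) = 39
  i=10: min(1*2^10, 39) = 39
  i=11: min(1*2^11, 39) = 39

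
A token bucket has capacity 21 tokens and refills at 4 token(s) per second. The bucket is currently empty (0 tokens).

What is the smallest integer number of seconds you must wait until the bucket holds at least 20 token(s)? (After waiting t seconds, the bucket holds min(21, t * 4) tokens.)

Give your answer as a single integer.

Answer: 5

Derivation:
Need t * 4 >= 20, so t >= 20/4.
Smallest integer t = ceil(20/4) = 5.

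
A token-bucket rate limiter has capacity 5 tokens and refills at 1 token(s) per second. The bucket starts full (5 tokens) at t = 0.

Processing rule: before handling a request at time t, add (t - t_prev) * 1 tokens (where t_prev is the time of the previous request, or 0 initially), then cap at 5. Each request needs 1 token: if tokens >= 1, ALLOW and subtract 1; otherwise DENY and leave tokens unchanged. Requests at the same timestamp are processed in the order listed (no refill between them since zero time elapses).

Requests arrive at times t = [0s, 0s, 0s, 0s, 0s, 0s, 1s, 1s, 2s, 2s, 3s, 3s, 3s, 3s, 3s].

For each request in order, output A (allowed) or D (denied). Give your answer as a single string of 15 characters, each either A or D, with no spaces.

Answer: AAAAADADADADDDD

Derivation:
Simulating step by step:
  req#1 t=0s: ALLOW
  req#2 t=0s: ALLOW
  req#3 t=0s: ALLOW
  req#4 t=0s: ALLOW
  req#5 t=0s: ALLOW
  req#6 t=0s: DENY
  req#7 t=1s: ALLOW
  req#8 t=1s: DENY
  req#9 t=2s: ALLOW
  req#10 t=2s: DENY
  req#11 t=3s: ALLOW
  req#12 t=3s: DENY
  req#13 t=3s: DENY
  req#14 t=3s: DENY
  req#15 t=3s: DENY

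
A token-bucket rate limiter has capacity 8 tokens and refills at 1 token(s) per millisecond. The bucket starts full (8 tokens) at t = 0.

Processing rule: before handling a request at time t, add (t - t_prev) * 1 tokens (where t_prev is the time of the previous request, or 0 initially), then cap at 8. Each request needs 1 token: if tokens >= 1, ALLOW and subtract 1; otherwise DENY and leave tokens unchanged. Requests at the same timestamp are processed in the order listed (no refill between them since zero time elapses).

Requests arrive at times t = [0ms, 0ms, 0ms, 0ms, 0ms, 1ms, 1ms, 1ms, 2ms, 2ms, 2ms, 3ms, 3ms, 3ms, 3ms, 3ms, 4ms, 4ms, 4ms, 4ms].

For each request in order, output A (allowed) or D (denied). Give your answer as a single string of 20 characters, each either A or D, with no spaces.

Simulating step by step:
  req#1 t=0ms: ALLOW
  req#2 t=0ms: ALLOW
  req#3 t=0ms: ALLOW
  req#4 t=0ms: ALLOW
  req#5 t=0ms: ALLOW
  req#6 t=1ms: ALLOW
  req#7 t=1ms: ALLOW
  req#8 t=1ms: ALLOW
  req#9 t=2ms: ALLOW
  req#10 t=2ms: ALLOW
  req#11 t=2ms: DENY
  req#12 t=3ms: ALLOW
  req#13 t=3ms: DENY
  req#14 t=3ms: DENY
  req#15 t=3ms: DENY
  req#16 t=3ms: DENY
  req#17 t=4ms: ALLOW
  req#18 t=4ms: DENY
  req#19 t=4ms: DENY
  req#20 t=4ms: DENY

Answer: AAAAAAAAAADADDDDADDD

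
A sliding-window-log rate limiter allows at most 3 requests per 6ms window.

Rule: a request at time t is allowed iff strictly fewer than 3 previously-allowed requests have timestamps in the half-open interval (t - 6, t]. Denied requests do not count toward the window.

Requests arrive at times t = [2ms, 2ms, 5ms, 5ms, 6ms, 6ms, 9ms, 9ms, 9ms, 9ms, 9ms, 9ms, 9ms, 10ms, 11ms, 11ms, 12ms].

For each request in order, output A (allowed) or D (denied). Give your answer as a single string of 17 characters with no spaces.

Answer: AAADDDAADDDDDDADD

Derivation:
Tracking allowed requests in the window:
  req#1 t=2ms: ALLOW
  req#2 t=2ms: ALLOW
  req#3 t=5ms: ALLOW
  req#4 t=5ms: DENY
  req#5 t=6ms: DENY
  req#6 t=6ms: DENY
  req#7 t=9ms: ALLOW
  req#8 t=9ms: ALLOW
  req#9 t=9ms: DENY
  req#10 t=9ms: DENY
  req#11 t=9ms: DENY
  req#12 t=9ms: DENY
  req#13 t=9ms: DENY
  req#14 t=10ms: DENY
  req#15 t=11ms: ALLOW
  req#16 t=11ms: DENY
  req#17 t=12ms: DENY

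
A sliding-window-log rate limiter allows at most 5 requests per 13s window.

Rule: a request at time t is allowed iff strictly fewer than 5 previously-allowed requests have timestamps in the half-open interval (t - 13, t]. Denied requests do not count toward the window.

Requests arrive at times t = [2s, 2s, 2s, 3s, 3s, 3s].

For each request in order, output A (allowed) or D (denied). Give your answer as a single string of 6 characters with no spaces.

Answer: AAAAAD

Derivation:
Tracking allowed requests in the window:
  req#1 t=2s: ALLOW
  req#2 t=2s: ALLOW
  req#3 t=2s: ALLOW
  req#4 t=3s: ALLOW
  req#5 t=3s: ALLOW
  req#6 t=3s: DENY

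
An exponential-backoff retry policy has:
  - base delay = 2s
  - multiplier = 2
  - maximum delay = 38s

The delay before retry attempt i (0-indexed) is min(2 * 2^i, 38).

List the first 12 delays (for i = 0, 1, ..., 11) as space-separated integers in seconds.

Answer: 2 4 8 16 32 38 38 38 38 38 38 38

Derivation:
Computing each delay:
  i=0: min(2*2^0, 38) = 2
  i=1: min(2*2^1, 38) = 4
  i=2: min(2*2^2, 38) = 8
  i=3: min(2*2^3, 38) = 16
  i=4: min(2*2^4, 38) = 32
  i=5: min(2*2^5, 38) = 38
  i=6: min(2*2^6, 38) = 38
  i=7: min(2*2^7, 38) = 38
  i=8: min(2*2^8, 38) = 38
  i=9: min(2*2^9, 38) = 38
  i=10: min(2*2^10, 38) = 38
  i=11: min(2*2^11, 38) = 38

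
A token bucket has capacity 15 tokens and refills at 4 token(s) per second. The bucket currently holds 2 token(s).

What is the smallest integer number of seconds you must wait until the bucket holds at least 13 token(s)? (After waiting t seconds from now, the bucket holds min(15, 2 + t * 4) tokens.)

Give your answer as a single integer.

Answer: 3

Derivation:
Need 2 + t * 4 >= 13, so t >= 11/4.
Smallest integer t = ceil(11/4) = 3.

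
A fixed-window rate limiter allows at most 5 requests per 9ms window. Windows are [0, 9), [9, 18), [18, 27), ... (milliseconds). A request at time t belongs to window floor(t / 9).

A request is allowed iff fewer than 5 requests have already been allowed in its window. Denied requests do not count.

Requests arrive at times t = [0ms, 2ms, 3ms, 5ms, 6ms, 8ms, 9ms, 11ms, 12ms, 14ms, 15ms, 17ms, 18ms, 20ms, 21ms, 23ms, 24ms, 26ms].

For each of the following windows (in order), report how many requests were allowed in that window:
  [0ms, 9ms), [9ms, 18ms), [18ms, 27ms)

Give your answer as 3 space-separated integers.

Processing requests:
  req#1 t=0ms (window 0): ALLOW
  req#2 t=2ms (window 0): ALLOW
  req#3 t=3ms (window 0): ALLOW
  req#4 t=5ms (window 0): ALLOW
  req#5 t=6ms (window 0): ALLOW
  req#6 t=8ms (window 0): DENY
  req#7 t=9ms (window 1): ALLOW
  req#8 t=11ms (window 1): ALLOW
  req#9 t=12ms (window 1): ALLOW
  req#10 t=14ms (window 1): ALLOW
  req#11 t=15ms (window 1): ALLOW
  req#12 t=17ms (window 1): DENY
  req#13 t=18ms (window 2): ALLOW
  req#14 t=20ms (window 2): ALLOW
  req#15 t=21ms (window 2): ALLOW
  req#16 t=23ms (window 2): ALLOW
  req#17 t=24ms (window 2): ALLOW
  req#18 t=26ms (window 2): DENY

Allowed counts by window: 5 5 5

Answer: 5 5 5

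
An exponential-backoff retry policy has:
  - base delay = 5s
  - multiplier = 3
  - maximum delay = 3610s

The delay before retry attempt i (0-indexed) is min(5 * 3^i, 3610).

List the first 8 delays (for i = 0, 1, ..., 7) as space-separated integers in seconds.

Answer: 5 15 45 135 405 1215 3610 3610

Derivation:
Computing each delay:
  i=0: min(5*3^0, 3610) = 5
  i=1: min(5*3^1, 3610) = 15
  i=2: min(5*3^2, 3610) = 45
  i=3: min(5*3^3, 3610) = 135
  i=4: min(5*3^4, 3610) = 405
  i=5: min(5*3^5, 3610) = 1215
  i=6: min(5*3^6, 3610) = 3610
  i=7: min(5*3^7, 3610) = 3610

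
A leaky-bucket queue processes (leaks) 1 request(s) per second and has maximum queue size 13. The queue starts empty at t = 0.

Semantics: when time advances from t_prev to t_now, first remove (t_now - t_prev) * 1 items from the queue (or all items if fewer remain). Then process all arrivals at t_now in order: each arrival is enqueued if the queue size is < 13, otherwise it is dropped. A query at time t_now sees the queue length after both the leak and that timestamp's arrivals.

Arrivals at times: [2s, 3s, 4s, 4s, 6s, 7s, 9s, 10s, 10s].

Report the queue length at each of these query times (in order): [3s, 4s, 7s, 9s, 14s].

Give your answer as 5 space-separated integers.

Answer: 1 2 1 1 0

Derivation:
Queue lengths at query times:
  query t=3s: backlog = 1
  query t=4s: backlog = 2
  query t=7s: backlog = 1
  query t=9s: backlog = 1
  query t=14s: backlog = 0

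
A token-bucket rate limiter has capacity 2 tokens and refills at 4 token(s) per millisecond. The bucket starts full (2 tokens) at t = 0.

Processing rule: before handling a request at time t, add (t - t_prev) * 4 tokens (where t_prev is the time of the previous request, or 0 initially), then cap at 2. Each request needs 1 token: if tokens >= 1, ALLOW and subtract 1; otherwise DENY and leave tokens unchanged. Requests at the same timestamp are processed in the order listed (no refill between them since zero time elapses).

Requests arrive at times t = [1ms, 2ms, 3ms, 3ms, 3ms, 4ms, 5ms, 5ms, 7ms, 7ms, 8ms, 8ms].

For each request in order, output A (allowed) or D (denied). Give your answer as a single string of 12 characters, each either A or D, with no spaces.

Simulating step by step:
  req#1 t=1ms: ALLOW
  req#2 t=2ms: ALLOW
  req#3 t=3ms: ALLOW
  req#4 t=3ms: ALLOW
  req#5 t=3ms: DENY
  req#6 t=4ms: ALLOW
  req#7 t=5ms: ALLOW
  req#8 t=5ms: ALLOW
  req#9 t=7ms: ALLOW
  req#10 t=7ms: ALLOW
  req#11 t=8ms: ALLOW
  req#12 t=8ms: ALLOW

Answer: AAAADAAAAAAA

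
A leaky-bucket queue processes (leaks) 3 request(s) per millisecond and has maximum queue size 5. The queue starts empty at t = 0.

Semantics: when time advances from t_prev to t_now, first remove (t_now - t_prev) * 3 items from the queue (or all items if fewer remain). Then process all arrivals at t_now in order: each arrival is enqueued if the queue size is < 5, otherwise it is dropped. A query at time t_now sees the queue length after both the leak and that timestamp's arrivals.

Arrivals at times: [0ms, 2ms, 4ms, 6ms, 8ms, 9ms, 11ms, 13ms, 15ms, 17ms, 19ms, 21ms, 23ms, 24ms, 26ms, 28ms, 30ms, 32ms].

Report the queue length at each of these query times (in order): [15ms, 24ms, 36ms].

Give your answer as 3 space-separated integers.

Answer: 1 1 0

Derivation:
Queue lengths at query times:
  query t=15ms: backlog = 1
  query t=24ms: backlog = 1
  query t=36ms: backlog = 0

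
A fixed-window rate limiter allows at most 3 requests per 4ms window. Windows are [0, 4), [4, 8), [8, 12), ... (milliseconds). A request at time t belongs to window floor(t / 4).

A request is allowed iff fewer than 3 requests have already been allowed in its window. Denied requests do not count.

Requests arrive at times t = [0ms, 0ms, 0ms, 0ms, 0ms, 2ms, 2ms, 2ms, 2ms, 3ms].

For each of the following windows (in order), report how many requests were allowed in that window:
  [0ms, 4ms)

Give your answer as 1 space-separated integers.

Processing requests:
  req#1 t=0ms (window 0): ALLOW
  req#2 t=0ms (window 0): ALLOW
  req#3 t=0ms (window 0): ALLOW
  req#4 t=0ms (window 0): DENY
  req#5 t=0ms (window 0): DENY
  req#6 t=2ms (window 0): DENY
  req#7 t=2ms (window 0): DENY
  req#8 t=2ms (window 0): DENY
  req#9 t=2ms (window 0): DENY
  req#10 t=3ms (window 0): DENY

Allowed counts by window: 3

Answer: 3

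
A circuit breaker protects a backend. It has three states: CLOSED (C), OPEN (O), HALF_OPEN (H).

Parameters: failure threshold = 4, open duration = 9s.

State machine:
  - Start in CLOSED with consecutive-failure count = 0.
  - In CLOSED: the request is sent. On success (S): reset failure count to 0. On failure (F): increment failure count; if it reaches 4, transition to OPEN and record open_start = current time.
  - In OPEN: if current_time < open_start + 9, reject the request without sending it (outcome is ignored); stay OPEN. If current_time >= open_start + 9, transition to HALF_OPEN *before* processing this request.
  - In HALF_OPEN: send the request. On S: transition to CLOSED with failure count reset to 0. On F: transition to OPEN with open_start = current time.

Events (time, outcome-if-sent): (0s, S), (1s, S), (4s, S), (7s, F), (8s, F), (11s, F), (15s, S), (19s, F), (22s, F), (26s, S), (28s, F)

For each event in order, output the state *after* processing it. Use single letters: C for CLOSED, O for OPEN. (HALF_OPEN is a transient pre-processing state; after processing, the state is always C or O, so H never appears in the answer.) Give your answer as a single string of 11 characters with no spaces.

Answer: CCCCCCCCCCC

Derivation:
State after each event:
  event#1 t=0s outcome=S: state=CLOSED
  event#2 t=1s outcome=S: state=CLOSED
  event#3 t=4s outcome=S: state=CLOSED
  event#4 t=7s outcome=F: state=CLOSED
  event#5 t=8s outcome=F: state=CLOSED
  event#6 t=11s outcome=F: state=CLOSED
  event#7 t=15s outcome=S: state=CLOSED
  event#8 t=19s outcome=F: state=CLOSED
  event#9 t=22s outcome=F: state=CLOSED
  event#10 t=26s outcome=S: state=CLOSED
  event#11 t=28s outcome=F: state=CLOSED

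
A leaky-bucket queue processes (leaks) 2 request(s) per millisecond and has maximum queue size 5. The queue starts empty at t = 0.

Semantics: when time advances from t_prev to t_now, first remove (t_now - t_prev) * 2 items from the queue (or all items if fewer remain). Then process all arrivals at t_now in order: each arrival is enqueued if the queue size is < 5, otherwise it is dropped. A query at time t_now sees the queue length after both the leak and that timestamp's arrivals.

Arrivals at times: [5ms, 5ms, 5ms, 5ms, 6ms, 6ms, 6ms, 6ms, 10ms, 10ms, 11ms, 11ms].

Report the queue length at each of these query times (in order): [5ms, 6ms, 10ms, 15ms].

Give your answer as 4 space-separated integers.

Queue lengths at query times:
  query t=5ms: backlog = 4
  query t=6ms: backlog = 5
  query t=10ms: backlog = 2
  query t=15ms: backlog = 0

Answer: 4 5 2 0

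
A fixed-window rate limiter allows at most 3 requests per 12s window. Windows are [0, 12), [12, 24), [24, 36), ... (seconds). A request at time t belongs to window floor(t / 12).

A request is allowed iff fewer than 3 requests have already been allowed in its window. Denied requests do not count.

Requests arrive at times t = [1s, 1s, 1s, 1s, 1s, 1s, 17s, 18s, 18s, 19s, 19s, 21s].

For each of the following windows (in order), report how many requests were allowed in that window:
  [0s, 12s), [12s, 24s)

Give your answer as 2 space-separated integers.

Answer: 3 3

Derivation:
Processing requests:
  req#1 t=1s (window 0): ALLOW
  req#2 t=1s (window 0): ALLOW
  req#3 t=1s (window 0): ALLOW
  req#4 t=1s (window 0): DENY
  req#5 t=1s (window 0): DENY
  req#6 t=1s (window 0): DENY
  req#7 t=17s (window 1): ALLOW
  req#8 t=18s (window 1): ALLOW
  req#9 t=18s (window 1): ALLOW
  req#10 t=19s (window 1): DENY
  req#11 t=19s (window 1): DENY
  req#12 t=21s (window 1): DENY

Allowed counts by window: 3 3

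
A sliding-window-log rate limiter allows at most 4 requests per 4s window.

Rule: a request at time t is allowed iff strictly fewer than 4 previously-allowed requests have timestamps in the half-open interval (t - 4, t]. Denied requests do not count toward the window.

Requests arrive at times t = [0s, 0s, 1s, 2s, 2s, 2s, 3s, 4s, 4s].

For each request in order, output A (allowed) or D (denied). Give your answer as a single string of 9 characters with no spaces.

Tracking allowed requests in the window:
  req#1 t=0s: ALLOW
  req#2 t=0s: ALLOW
  req#3 t=1s: ALLOW
  req#4 t=2s: ALLOW
  req#5 t=2s: DENY
  req#6 t=2s: DENY
  req#7 t=3s: DENY
  req#8 t=4s: ALLOW
  req#9 t=4s: ALLOW

Answer: AAAADDDAA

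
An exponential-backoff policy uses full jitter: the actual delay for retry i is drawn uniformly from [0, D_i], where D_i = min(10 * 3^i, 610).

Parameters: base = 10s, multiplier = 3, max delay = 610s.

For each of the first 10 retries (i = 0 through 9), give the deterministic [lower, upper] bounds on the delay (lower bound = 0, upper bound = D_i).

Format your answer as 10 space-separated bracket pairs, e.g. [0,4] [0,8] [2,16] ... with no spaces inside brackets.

Computing bounds per retry:
  i=0: D_i=min(10*3^0,610)=10, bounds=[0,10]
  i=1: D_i=min(10*3^1,610)=30, bounds=[0,30]
  i=2: D_i=min(10*3^2,610)=90, bounds=[0,90]
  i=3: D_i=min(10*3^3,610)=270, bounds=[0,270]
  i=4: D_i=min(10*3^4,610)=610, bounds=[0,610]
  i=5: D_i=min(10*3^5,610)=610, bounds=[0,610]
  i=6: D_i=min(10*3^6,610)=610, bounds=[0,610]
  i=7: D_i=min(10*3^7,610)=610, bounds=[0,610]
  i=8: D_i=min(10*3^8,610)=610, bounds=[0,610]
  i=9: D_i=min(10*3^9,610)=610, bounds=[0,610]

Answer: [0,10] [0,30] [0,90] [0,270] [0,610] [0,610] [0,610] [0,610] [0,610] [0,610]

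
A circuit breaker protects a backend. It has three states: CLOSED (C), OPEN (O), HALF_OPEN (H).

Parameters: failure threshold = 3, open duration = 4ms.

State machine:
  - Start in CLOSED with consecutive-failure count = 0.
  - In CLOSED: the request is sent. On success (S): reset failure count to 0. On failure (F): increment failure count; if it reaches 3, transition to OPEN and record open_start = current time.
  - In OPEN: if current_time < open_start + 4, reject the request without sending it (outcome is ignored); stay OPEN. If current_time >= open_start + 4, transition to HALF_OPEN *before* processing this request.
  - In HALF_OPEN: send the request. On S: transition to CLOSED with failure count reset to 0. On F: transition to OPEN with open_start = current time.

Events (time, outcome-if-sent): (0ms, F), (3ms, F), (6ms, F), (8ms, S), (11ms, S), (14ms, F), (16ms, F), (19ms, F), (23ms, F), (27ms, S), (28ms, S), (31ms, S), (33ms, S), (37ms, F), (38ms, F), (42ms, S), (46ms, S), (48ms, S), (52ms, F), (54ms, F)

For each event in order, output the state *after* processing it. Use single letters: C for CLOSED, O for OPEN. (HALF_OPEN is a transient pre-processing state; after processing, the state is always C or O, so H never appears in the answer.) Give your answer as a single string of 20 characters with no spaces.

State after each event:
  event#1 t=0ms outcome=F: state=CLOSED
  event#2 t=3ms outcome=F: state=CLOSED
  event#3 t=6ms outcome=F: state=OPEN
  event#4 t=8ms outcome=S: state=OPEN
  event#5 t=11ms outcome=S: state=CLOSED
  event#6 t=14ms outcome=F: state=CLOSED
  event#7 t=16ms outcome=F: state=CLOSED
  event#8 t=19ms outcome=F: state=OPEN
  event#9 t=23ms outcome=F: state=OPEN
  event#10 t=27ms outcome=S: state=CLOSED
  event#11 t=28ms outcome=S: state=CLOSED
  event#12 t=31ms outcome=S: state=CLOSED
  event#13 t=33ms outcome=S: state=CLOSED
  event#14 t=37ms outcome=F: state=CLOSED
  event#15 t=38ms outcome=F: state=CLOSED
  event#16 t=42ms outcome=S: state=CLOSED
  event#17 t=46ms outcome=S: state=CLOSED
  event#18 t=48ms outcome=S: state=CLOSED
  event#19 t=52ms outcome=F: state=CLOSED
  event#20 t=54ms outcome=F: state=CLOSED

Answer: CCOOCCCOOCCCCCCCCCCC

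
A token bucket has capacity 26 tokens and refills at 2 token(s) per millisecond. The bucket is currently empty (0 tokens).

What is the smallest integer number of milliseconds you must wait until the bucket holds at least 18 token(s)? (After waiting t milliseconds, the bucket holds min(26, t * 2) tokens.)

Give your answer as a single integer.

Need t * 2 >= 18, so t >= 18/2.
Smallest integer t = ceil(18/2) = 9.

Answer: 9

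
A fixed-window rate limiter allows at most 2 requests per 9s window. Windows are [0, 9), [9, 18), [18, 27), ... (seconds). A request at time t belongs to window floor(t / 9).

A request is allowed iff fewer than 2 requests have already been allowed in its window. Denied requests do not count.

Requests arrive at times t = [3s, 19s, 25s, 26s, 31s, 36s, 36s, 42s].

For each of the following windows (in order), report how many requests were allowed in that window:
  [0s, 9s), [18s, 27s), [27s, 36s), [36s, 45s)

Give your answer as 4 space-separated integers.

Processing requests:
  req#1 t=3s (window 0): ALLOW
  req#2 t=19s (window 2): ALLOW
  req#3 t=25s (window 2): ALLOW
  req#4 t=26s (window 2): DENY
  req#5 t=31s (window 3): ALLOW
  req#6 t=36s (window 4): ALLOW
  req#7 t=36s (window 4): ALLOW
  req#8 t=42s (window 4): DENY

Allowed counts by window: 1 2 1 2

Answer: 1 2 1 2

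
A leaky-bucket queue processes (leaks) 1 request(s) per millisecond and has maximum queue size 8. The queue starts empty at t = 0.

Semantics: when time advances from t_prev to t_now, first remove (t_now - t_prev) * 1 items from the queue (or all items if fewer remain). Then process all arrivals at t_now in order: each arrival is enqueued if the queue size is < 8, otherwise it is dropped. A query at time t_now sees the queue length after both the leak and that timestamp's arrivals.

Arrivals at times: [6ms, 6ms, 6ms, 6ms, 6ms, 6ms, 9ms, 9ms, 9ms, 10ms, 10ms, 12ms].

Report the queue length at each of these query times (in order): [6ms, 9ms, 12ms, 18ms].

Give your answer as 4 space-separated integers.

Answer: 6 6 6 0

Derivation:
Queue lengths at query times:
  query t=6ms: backlog = 6
  query t=9ms: backlog = 6
  query t=12ms: backlog = 6
  query t=18ms: backlog = 0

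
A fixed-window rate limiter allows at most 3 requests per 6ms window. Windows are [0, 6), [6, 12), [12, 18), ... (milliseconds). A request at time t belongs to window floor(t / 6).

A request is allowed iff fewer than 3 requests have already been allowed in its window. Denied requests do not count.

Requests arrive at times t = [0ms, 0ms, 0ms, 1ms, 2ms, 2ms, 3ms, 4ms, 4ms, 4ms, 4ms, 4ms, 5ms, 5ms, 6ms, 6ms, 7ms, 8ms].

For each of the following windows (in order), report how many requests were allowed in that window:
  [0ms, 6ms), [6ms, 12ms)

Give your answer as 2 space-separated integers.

Answer: 3 3

Derivation:
Processing requests:
  req#1 t=0ms (window 0): ALLOW
  req#2 t=0ms (window 0): ALLOW
  req#3 t=0ms (window 0): ALLOW
  req#4 t=1ms (window 0): DENY
  req#5 t=2ms (window 0): DENY
  req#6 t=2ms (window 0): DENY
  req#7 t=3ms (window 0): DENY
  req#8 t=4ms (window 0): DENY
  req#9 t=4ms (window 0): DENY
  req#10 t=4ms (window 0): DENY
  req#11 t=4ms (window 0): DENY
  req#12 t=4ms (window 0): DENY
  req#13 t=5ms (window 0): DENY
  req#14 t=5ms (window 0): DENY
  req#15 t=6ms (window 1): ALLOW
  req#16 t=6ms (window 1): ALLOW
  req#17 t=7ms (window 1): ALLOW
  req#18 t=8ms (window 1): DENY

Allowed counts by window: 3 3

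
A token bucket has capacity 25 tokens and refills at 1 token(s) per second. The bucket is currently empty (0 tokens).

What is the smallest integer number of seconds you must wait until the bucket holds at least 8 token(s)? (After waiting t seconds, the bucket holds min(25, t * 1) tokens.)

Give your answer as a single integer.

Answer: 8

Derivation:
Need t * 1 >= 8, so t >= 8/1.
Smallest integer t = ceil(8/1) = 8.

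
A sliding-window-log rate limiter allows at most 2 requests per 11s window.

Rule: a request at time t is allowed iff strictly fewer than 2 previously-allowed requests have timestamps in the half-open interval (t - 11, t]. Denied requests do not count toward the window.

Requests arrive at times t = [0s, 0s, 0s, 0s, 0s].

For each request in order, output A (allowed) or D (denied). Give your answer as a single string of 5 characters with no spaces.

Tracking allowed requests in the window:
  req#1 t=0s: ALLOW
  req#2 t=0s: ALLOW
  req#3 t=0s: DENY
  req#4 t=0s: DENY
  req#5 t=0s: DENY

Answer: AADDD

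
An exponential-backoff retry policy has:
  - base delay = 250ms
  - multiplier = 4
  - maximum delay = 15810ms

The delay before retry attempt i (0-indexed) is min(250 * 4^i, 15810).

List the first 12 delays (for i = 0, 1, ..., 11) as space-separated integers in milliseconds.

Answer: 250 1000 4000 15810 15810 15810 15810 15810 15810 15810 15810 15810

Derivation:
Computing each delay:
  i=0: min(250*4^0, 15810) = 250
  i=1: min(250*4^1, 15810) = 1000
  i=2: min(250*4^2, 15810) = 4000
  i=3: min(250*4^3, 15810) = 15810
  i=4: min(250*4^4, 15810) = 15810
  i=5: min(250*4^5, 15810) = 15810
  i=6: min(250*4^6, 15810) = 15810
  i=7: min(250*4^7, 15810) = 15810
  i=8: min(250*4^8, 15810) = 15810
  i=9: min(250*4^9, 15810) = 15810
  i=10: min(250*4^10, 15810) = 15810
  i=11: min(250*4^11, 15810) = 15810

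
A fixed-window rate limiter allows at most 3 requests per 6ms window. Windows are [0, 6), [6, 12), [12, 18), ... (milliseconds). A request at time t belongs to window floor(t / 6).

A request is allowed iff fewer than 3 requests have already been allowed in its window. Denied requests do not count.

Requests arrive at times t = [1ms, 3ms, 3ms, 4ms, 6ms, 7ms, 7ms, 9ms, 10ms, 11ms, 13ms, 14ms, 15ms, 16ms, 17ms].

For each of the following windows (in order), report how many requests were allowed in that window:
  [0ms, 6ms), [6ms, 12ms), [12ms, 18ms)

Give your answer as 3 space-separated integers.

Processing requests:
  req#1 t=1ms (window 0): ALLOW
  req#2 t=3ms (window 0): ALLOW
  req#3 t=3ms (window 0): ALLOW
  req#4 t=4ms (window 0): DENY
  req#5 t=6ms (window 1): ALLOW
  req#6 t=7ms (window 1): ALLOW
  req#7 t=7ms (window 1): ALLOW
  req#8 t=9ms (window 1): DENY
  req#9 t=10ms (window 1): DENY
  req#10 t=11ms (window 1): DENY
  req#11 t=13ms (window 2): ALLOW
  req#12 t=14ms (window 2): ALLOW
  req#13 t=15ms (window 2): ALLOW
  req#14 t=16ms (window 2): DENY
  req#15 t=17ms (window 2): DENY

Allowed counts by window: 3 3 3

Answer: 3 3 3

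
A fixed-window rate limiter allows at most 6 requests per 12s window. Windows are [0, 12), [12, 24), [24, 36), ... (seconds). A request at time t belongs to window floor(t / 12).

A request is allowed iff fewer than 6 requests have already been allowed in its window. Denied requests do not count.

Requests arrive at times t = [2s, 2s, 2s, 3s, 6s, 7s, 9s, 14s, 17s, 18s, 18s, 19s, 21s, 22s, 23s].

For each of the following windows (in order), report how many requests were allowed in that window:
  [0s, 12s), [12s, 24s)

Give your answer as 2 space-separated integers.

Processing requests:
  req#1 t=2s (window 0): ALLOW
  req#2 t=2s (window 0): ALLOW
  req#3 t=2s (window 0): ALLOW
  req#4 t=3s (window 0): ALLOW
  req#5 t=6s (window 0): ALLOW
  req#6 t=7s (window 0): ALLOW
  req#7 t=9s (window 0): DENY
  req#8 t=14s (window 1): ALLOW
  req#9 t=17s (window 1): ALLOW
  req#10 t=18s (window 1): ALLOW
  req#11 t=18s (window 1): ALLOW
  req#12 t=19s (window 1): ALLOW
  req#13 t=21s (window 1): ALLOW
  req#14 t=22s (window 1): DENY
  req#15 t=23s (window 1): DENY

Allowed counts by window: 6 6

Answer: 6 6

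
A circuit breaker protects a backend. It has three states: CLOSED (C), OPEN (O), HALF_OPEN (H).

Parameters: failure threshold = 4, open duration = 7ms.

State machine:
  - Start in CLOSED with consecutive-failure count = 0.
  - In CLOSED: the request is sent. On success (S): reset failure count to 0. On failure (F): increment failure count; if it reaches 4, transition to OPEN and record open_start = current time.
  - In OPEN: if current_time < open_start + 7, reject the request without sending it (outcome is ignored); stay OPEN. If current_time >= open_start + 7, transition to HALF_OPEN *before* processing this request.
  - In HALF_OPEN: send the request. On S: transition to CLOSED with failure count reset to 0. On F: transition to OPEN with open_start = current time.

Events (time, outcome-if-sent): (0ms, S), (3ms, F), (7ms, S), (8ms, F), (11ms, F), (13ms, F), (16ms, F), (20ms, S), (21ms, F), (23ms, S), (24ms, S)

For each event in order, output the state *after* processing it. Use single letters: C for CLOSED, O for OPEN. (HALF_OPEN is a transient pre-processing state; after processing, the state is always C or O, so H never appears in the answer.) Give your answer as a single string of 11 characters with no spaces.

State after each event:
  event#1 t=0ms outcome=S: state=CLOSED
  event#2 t=3ms outcome=F: state=CLOSED
  event#3 t=7ms outcome=S: state=CLOSED
  event#4 t=8ms outcome=F: state=CLOSED
  event#5 t=11ms outcome=F: state=CLOSED
  event#6 t=13ms outcome=F: state=CLOSED
  event#7 t=16ms outcome=F: state=OPEN
  event#8 t=20ms outcome=S: state=OPEN
  event#9 t=21ms outcome=F: state=OPEN
  event#10 t=23ms outcome=S: state=CLOSED
  event#11 t=24ms outcome=S: state=CLOSED

Answer: CCCCCCOOOCC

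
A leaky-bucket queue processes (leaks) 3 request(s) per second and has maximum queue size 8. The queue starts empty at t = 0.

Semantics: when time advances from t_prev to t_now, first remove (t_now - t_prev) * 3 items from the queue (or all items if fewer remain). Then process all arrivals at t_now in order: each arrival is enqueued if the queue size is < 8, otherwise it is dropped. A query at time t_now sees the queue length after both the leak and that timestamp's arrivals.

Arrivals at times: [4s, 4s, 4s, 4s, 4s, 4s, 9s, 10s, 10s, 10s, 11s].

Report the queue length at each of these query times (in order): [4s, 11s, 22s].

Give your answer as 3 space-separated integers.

Answer: 6 1 0

Derivation:
Queue lengths at query times:
  query t=4s: backlog = 6
  query t=11s: backlog = 1
  query t=22s: backlog = 0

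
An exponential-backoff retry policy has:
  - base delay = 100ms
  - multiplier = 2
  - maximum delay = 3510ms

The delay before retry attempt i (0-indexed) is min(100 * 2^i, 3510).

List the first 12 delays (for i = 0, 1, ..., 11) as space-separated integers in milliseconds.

Answer: 100 200 400 800 1600 3200 3510 3510 3510 3510 3510 3510

Derivation:
Computing each delay:
  i=0: min(100*2^0, 3510) = 100
  i=1: min(100*2^1, 3510) = 200
  i=2: min(100*2^2, 3510) = 400
  i=3: min(100*2^3, 3510) = 800
  i=4: min(100*2^4, 3510) = 1600
  i=5: min(100*2^5, 3510) = 3200
  i=6: min(100*2^6, 3510) = 3510
  i=7: min(100*2^7, 3510) = 3510
  i=8: min(100*2^8, 3510) = 3510
  i=9: min(100*2^9, 3510) = 3510
  i=10: min(100*2^10, 3510) = 3510
  i=11: min(100*2^11, 3510) = 3510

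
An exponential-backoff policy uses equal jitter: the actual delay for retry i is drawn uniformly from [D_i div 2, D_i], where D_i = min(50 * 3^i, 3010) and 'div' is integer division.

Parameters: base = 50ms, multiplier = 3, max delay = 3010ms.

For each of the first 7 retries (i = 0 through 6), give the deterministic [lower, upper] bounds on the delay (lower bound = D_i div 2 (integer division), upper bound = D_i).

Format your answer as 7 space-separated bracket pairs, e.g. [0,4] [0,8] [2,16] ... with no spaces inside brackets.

Answer: [25,50] [75,150] [225,450] [675,1350] [1505,3010] [1505,3010] [1505,3010]

Derivation:
Computing bounds per retry:
  i=0: D_i=min(50*3^0,3010)=50, bounds=[25,50]
  i=1: D_i=min(50*3^1,3010)=150, bounds=[75,150]
  i=2: D_i=min(50*3^2,3010)=450, bounds=[225,450]
  i=3: D_i=min(50*3^3,3010)=1350, bounds=[675,1350]
  i=4: D_i=min(50*3^4,3010)=3010, bounds=[1505,3010]
  i=5: D_i=min(50*3^5,3010)=3010, bounds=[1505,3010]
  i=6: D_i=min(50*3^6,3010)=3010, bounds=[1505,3010]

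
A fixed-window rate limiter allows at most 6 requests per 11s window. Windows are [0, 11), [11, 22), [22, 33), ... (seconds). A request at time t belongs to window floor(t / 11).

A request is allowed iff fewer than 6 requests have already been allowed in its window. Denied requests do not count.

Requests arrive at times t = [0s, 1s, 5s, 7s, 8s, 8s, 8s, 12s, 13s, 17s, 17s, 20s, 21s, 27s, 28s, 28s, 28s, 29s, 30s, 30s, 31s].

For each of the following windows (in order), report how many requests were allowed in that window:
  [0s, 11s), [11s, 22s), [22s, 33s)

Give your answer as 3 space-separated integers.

Processing requests:
  req#1 t=0s (window 0): ALLOW
  req#2 t=1s (window 0): ALLOW
  req#3 t=5s (window 0): ALLOW
  req#4 t=7s (window 0): ALLOW
  req#5 t=8s (window 0): ALLOW
  req#6 t=8s (window 0): ALLOW
  req#7 t=8s (window 0): DENY
  req#8 t=12s (window 1): ALLOW
  req#9 t=13s (window 1): ALLOW
  req#10 t=17s (window 1): ALLOW
  req#11 t=17s (window 1): ALLOW
  req#12 t=20s (window 1): ALLOW
  req#13 t=21s (window 1): ALLOW
  req#14 t=27s (window 2): ALLOW
  req#15 t=28s (window 2): ALLOW
  req#16 t=28s (window 2): ALLOW
  req#17 t=28s (window 2): ALLOW
  req#18 t=29s (window 2): ALLOW
  req#19 t=30s (window 2): ALLOW
  req#20 t=30s (window 2): DENY
  req#21 t=31s (window 2): DENY

Allowed counts by window: 6 6 6

Answer: 6 6 6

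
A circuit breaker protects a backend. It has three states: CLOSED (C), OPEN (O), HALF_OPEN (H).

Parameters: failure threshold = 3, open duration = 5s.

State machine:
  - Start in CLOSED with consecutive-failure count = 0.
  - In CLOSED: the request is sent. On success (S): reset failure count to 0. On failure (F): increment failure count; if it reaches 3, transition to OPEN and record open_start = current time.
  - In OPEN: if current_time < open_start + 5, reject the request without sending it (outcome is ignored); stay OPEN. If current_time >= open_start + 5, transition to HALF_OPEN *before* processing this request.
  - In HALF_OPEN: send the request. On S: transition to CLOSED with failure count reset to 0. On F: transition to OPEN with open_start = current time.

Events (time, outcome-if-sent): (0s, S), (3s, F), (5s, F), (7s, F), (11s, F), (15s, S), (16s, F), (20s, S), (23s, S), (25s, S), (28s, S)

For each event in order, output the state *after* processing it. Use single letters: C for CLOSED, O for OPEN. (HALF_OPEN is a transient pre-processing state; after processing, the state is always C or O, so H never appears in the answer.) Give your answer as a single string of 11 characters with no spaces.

Answer: CCCOOCCCCCC

Derivation:
State after each event:
  event#1 t=0s outcome=S: state=CLOSED
  event#2 t=3s outcome=F: state=CLOSED
  event#3 t=5s outcome=F: state=CLOSED
  event#4 t=7s outcome=F: state=OPEN
  event#5 t=11s outcome=F: state=OPEN
  event#6 t=15s outcome=S: state=CLOSED
  event#7 t=16s outcome=F: state=CLOSED
  event#8 t=20s outcome=S: state=CLOSED
  event#9 t=23s outcome=S: state=CLOSED
  event#10 t=25s outcome=S: state=CLOSED
  event#11 t=28s outcome=S: state=CLOSED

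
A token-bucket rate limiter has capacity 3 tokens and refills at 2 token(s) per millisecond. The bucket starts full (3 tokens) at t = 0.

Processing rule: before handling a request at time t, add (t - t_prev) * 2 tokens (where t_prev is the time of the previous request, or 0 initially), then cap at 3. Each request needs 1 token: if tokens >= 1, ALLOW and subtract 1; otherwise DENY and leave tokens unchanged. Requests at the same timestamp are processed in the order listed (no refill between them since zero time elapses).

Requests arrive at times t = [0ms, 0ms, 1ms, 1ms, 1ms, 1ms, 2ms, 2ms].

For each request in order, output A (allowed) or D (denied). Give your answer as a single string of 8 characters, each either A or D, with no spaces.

Simulating step by step:
  req#1 t=0ms: ALLOW
  req#2 t=0ms: ALLOW
  req#3 t=1ms: ALLOW
  req#4 t=1ms: ALLOW
  req#5 t=1ms: ALLOW
  req#6 t=1ms: DENY
  req#7 t=2ms: ALLOW
  req#8 t=2ms: ALLOW

Answer: AAAAADAA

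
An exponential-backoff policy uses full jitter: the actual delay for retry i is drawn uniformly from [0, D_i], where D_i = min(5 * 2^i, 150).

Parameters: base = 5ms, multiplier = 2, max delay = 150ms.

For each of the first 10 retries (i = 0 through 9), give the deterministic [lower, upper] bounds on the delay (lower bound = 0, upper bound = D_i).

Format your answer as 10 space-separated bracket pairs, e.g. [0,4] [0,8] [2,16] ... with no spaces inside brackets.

Answer: [0,5] [0,10] [0,20] [0,40] [0,80] [0,150] [0,150] [0,150] [0,150] [0,150]

Derivation:
Computing bounds per retry:
  i=0: D_i=min(5*2^0,150)=5, bounds=[0,5]
  i=1: D_i=min(5*2^1,150)=10, bounds=[0,10]
  i=2: D_i=min(5*2^2,150)=20, bounds=[0,20]
  i=3: D_i=min(5*2^3,150)=40, bounds=[0,40]
  i=4: D_i=min(5*2^4,150)=80, bounds=[0,80]
  i=5: D_i=min(5*2^5,150)=150, bounds=[0,150]
  i=6: D_i=min(5*2^6,150)=150, bounds=[0,150]
  i=7: D_i=min(5*2^7,150)=150, bounds=[0,150]
  i=8: D_i=min(5*2^8,150)=150, bounds=[0,150]
  i=9: D_i=min(5*2^9,150)=150, bounds=[0,150]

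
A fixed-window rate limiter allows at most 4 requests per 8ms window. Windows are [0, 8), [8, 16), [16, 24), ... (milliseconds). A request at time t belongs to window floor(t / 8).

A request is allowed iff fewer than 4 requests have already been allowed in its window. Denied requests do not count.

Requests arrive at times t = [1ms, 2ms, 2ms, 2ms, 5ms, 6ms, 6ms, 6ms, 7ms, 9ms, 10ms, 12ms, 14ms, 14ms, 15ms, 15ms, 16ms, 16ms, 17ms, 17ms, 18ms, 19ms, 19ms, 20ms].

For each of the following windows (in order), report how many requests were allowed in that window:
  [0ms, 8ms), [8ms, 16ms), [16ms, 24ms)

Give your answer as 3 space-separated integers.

Processing requests:
  req#1 t=1ms (window 0): ALLOW
  req#2 t=2ms (window 0): ALLOW
  req#3 t=2ms (window 0): ALLOW
  req#4 t=2ms (window 0): ALLOW
  req#5 t=5ms (window 0): DENY
  req#6 t=6ms (window 0): DENY
  req#7 t=6ms (window 0): DENY
  req#8 t=6ms (window 0): DENY
  req#9 t=7ms (window 0): DENY
  req#10 t=9ms (window 1): ALLOW
  req#11 t=10ms (window 1): ALLOW
  req#12 t=12ms (window 1): ALLOW
  req#13 t=14ms (window 1): ALLOW
  req#14 t=14ms (window 1): DENY
  req#15 t=15ms (window 1): DENY
  req#16 t=15ms (window 1): DENY
  req#17 t=16ms (window 2): ALLOW
  req#18 t=16ms (window 2): ALLOW
  req#19 t=17ms (window 2): ALLOW
  req#20 t=17ms (window 2): ALLOW
  req#21 t=18ms (window 2): DENY
  req#22 t=19ms (window 2): DENY
  req#23 t=19ms (window 2): DENY
  req#24 t=20ms (window 2): DENY

Allowed counts by window: 4 4 4

Answer: 4 4 4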